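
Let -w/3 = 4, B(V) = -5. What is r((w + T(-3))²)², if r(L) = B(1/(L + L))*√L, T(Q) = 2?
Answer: 2500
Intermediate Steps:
w = -12 (w = -3*4 = -12)
r(L) = -5*√L
r((w + T(-3))²)² = (-5*√((-12 + 2)²))² = (-5*√((-10)²))² = (-5*√100)² = (-5*10)² = (-50)² = 2500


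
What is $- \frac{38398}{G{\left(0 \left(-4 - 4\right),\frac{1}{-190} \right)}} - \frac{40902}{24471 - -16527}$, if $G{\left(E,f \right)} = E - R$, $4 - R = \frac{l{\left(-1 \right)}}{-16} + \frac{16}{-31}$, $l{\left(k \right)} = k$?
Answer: $\frac{130122214111}{15094097} \approx 8620.7$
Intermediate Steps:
$R = \frac{2209}{496}$ ($R = 4 - \left(- \frac{1}{-16} + \frac{16}{-31}\right) = 4 - \left(\left(-1\right) \left(- \frac{1}{16}\right) + 16 \left(- \frac{1}{31}\right)\right) = 4 - \left(\frac{1}{16} - \frac{16}{31}\right) = 4 - - \frac{225}{496} = 4 + \frac{225}{496} = \frac{2209}{496} \approx 4.4536$)
$G{\left(E,f \right)} = - \frac{2209}{496} + E$ ($G{\left(E,f \right)} = E - \frac{2209}{496} = - \frac{2209}{496} + E$)
$- \frac{38398}{G{\left(0 \left(-4 - 4\right),\frac{1}{-190} \right)}} - \frac{40902}{24471 - -16527} = - \frac{38398}{- \frac{2209}{496} + 0 \left(-4 - 4\right)} - \frac{40902}{24471 - -16527} = - \frac{38398}{- \frac{2209}{496} + 0 \left(-8\right)} - \frac{40902}{24471 + 16527} = - \frac{38398}{- \frac{2209}{496} + 0} - \frac{40902}{40998} = - \frac{38398}{- \frac{2209}{496}} - \frac{6817}{6833} = \left(-38398\right) \left(- \frac{496}{2209}\right) - \frac{6817}{6833} = \frac{19045408}{2209} - \frac{6817}{6833} = \frac{130122214111}{15094097}$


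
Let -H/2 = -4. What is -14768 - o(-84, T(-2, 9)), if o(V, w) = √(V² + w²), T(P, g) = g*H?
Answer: -14768 - 12*√85 ≈ -14879.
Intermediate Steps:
H = 8 (H = -2*(-4) = 8)
T(P, g) = 8*g (T(P, g) = g*8 = 8*g)
-14768 - o(-84, T(-2, 9)) = -14768 - √((-84)² + (8*9)²) = -14768 - √(7056 + 72²) = -14768 - √(7056 + 5184) = -14768 - √12240 = -14768 - 12*√85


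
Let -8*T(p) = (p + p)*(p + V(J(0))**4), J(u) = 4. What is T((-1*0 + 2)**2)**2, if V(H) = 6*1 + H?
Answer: 100080016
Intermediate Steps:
V(H) = 6 + H
T(p) = -p*(10000 + p)/4 (T(p) = -(p + p)*(p + (6 + 4)**4)/8 = -2*p*(p + 10**4)/8 = -2*p*(p + 10000)/8 = -2*p*(10000 + p)/8 = -p*(10000 + p)/4)
T((-1*0 + 2)**2)**2 = (-(-1*0 + 2)**2*(10000 + (-1*0 + 2)**2)/4)**2 = (-(0 + 2)**2*(10000 + (0 + 2)**2)/4)**2 = (-1/4*2**2*(10000 + 2**2))**2 = (-1/4*4*(10000 + 4))**2 = (-1/4*4*10004)**2 = (-10004)**2 = 100080016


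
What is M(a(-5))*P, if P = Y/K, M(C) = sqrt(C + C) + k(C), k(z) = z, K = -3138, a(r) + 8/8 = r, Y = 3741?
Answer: 3741/523 - 1247*I*sqrt(3)/523 ≈ 7.153 - 4.1298*I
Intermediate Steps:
a(r) = -1 + r
M(C) = C + sqrt(2)*sqrt(C) (M(C) = sqrt(C + C) + C = sqrt(2*C) + C = sqrt(2)*sqrt(C) + C = C + sqrt(2)*sqrt(C))
P = -1247/1046 (P = 3741/(-3138) = 3741*(-1/3138) = -1247/1046 ≈ -1.1922)
M(a(-5))*P = ((-1 - 5) + sqrt(2)*sqrt(-1 - 5))*(-1247/1046) = (-6 + sqrt(2)*sqrt(-6))*(-1247/1046) = (-6 + sqrt(2)*(I*sqrt(6)))*(-1247/1046) = (-6 + 2*I*sqrt(3))*(-1247/1046) = 3741/523 - 1247*I*sqrt(3)/523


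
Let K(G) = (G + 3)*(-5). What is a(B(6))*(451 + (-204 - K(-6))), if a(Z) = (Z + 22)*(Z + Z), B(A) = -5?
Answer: -39440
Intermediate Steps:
K(G) = -15 - 5*G (K(G) = (3 + G)*(-5) = -15 - 5*G)
a(Z) = 2*Z*(22 + Z) (a(Z) = (22 + Z)*(2*Z) = 2*Z*(22 + Z))
a(B(6))*(451 + (-204 - K(-6))) = (2*(-5)*(22 - 5))*(451 + (-204 - (-15 - 5*(-6)))) = (2*(-5)*17)*(451 + (-204 - (-15 + 30))) = -170*(451 + (-204 - 1*15)) = -170*(451 + (-204 - 15)) = -170*(451 - 219) = -170*232 = -39440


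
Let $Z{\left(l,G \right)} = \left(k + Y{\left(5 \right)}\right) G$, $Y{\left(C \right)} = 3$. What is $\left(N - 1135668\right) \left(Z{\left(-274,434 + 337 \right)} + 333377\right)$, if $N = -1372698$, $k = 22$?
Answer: $-884580286632$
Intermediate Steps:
$Z{\left(l,G \right)} = 25 G$ ($Z{\left(l,G \right)} = \left(22 + 3\right) G = 25 G$)
$\left(N - 1135668\right) \left(Z{\left(-274,434 + 337 \right)} + 333377\right) = \left(-1372698 - 1135668\right) \left(25 \left(434 + 337\right) + 333377\right) = - 2508366 \left(25 \cdot 771 + 333377\right) = - 2508366 \left(19275 + 333377\right) = \left(-2508366\right) 352652 = -884580286632$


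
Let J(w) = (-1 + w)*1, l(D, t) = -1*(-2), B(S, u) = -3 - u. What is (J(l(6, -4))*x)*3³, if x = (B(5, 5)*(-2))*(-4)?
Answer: -1728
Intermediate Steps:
l(D, t) = 2
x = -64 (x = ((-3 - 1*5)*(-2))*(-4) = ((-3 - 5)*(-2))*(-4) = -8*(-2)*(-4) = 16*(-4) = -64)
J(w) = -1 + w
(J(l(6, -4))*x)*3³ = ((-1 + 2)*(-64))*3³ = (1*(-64))*27 = -64*27 = -1728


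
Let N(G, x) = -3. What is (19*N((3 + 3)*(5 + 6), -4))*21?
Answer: -1197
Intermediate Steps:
(19*N((3 + 3)*(5 + 6), -4))*21 = (19*(-3))*21 = -57*21 = -1197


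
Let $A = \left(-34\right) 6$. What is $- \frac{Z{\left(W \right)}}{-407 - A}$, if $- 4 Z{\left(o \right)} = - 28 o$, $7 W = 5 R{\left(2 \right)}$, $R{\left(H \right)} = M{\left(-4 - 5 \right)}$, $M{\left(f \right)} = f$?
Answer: $- \frac{45}{203} \approx -0.22167$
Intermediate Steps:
$R{\left(H \right)} = -9$ ($R{\left(H \right)} = -4 - 5 = -9$)
$W = - \frac{45}{7}$ ($W = \frac{5 \left(-9\right)}{7} = \frac{1}{7} \left(-45\right) = - \frac{45}{7} \approx -6.4286$)
$Z{\left(o \right)} = 7 o$ ($Z{\left(o \right)} = - \frac{\left(-28\right) o}{4} = 7 o$)
$A = -204$
$- \frac{Z{\left(W \right)}}{-407 - A} = - \frac{7 \left(- \frac{45}{7}\right)}{-407 - -204} = - \frac{-45}{-407 + 204} = - \frac{-45}{-203} = - \frac{\left(-45\right) \left(-1\right)}{203} = \left(-1\right) \frac{45}{203} = - \frac{45}{203}$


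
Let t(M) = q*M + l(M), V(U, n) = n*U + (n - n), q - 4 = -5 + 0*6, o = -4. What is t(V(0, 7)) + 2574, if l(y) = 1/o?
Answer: 10295/4 ≈ 2573.8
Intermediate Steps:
l(y) = -¼ (l(y) = 1/(-4) = -¼)
q = -1 (q = 4 + (-5 + 0*6) = 4 + (-5 + 0) = 4 - 5 = -1)
V(U, n) = U*n (V(U, n) = U*n + 0 = U*n)
t(M) = -¼ - M (t(M) = -M - ¼ = -¼ - M)
t(V(0, 7)) + 2574 = (-¼ - 0*7) + 2574 = (-¼ - 1*0) + 2574 = (-¼ + 0) + 2574 = -¼ + 2574 = 10295/4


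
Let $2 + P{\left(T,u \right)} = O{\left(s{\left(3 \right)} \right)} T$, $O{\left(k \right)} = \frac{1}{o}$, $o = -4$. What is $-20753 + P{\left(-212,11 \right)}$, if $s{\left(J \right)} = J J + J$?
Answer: $-20702$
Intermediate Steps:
$s{\left(J \right)} = J + J^{2}$ ($s{\left(J \right)} = J^{2} + J = J + J^{2}$)
$O{\left(k \right)} = - \frac{1}{4}$ ($O{\left(k \right)} = \frac{1}{-4} = - \frac{1}{4}$)
$P{\left(T,u \right)} = -2 - \frac{T}{4}$
$-20753 + P{\left(-212,11 \right)} = -20753 - -51 = -20753 + \left(-2 + 53\right) = -20753 + 51 = -20702$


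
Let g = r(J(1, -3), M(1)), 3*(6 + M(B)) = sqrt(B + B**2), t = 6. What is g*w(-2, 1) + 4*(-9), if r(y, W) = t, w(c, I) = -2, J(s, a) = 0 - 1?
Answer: -48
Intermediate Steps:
J(s, a) = -1
M(B) = -6 + sqrt(B + B**2)/3
r(y, W) = 6
g = 6
g*w(-2, 1) + 4*(-9) = 6*(-2) + 4*(-9) = -12 - 36 = -48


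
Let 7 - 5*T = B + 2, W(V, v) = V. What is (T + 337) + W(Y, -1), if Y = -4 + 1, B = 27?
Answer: 1648/5 ≈ 329.60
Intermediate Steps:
Y = -3
T = -22/5 (T = 7/5 - (27 + 2)/5 = 7/5 - ⅕*29 = 7/5 - 29/5 = -22/5 ≈ -4.4000)
(T + 337) + W(Y, -1) = (-22/5 + 337) - 3 = 1663/5 - 3 = 1648/5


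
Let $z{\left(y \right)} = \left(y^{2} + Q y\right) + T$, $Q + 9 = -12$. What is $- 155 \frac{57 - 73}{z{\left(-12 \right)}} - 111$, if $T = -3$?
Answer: $- \frac{41143}{393} \approx -104.69$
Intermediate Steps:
$Q = -21$ ($Q = -9 - 12 = -21$)
$z{\left(y \right)} = -3 + y^{2} - 21 y$ ($z{\left(y \right)} = \left(y^{2} - 21 y\right) - 3 = -3 + y^{2} - 21 y$)
$- 155 \frac{57 - 73}{z{\left(-12 \right)}} - 111 = - 155 \frac{57 - 73}{-3 + \left(-12\right)^{2} - -252} - 111 = - 155 \frac{57 - 73}{-3 + 144 + 252} - 111 = - 155 \left(- \frac{16}{393}\right) - 111 = - 155 \left(\left(-16\right) \frac{1}{393}\right) - 111 = \left(-155\right) \left(- \frac{16}{393}\right) - 111 = \frac{2480}{393} - 111 = - \frac{41143}{393}$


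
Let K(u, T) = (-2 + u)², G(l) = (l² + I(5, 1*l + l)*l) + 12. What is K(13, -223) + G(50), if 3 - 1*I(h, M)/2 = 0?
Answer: 2933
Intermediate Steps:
I(h, M) = 6 (I(h, M) = 6 - 2*0 = 6 + 0 = 6)
G(l) = 12 + l² + 6*l (G(l) = (l² + 6*l) + 12 = 12 + l² + 6*l)
K(13, -223) + G(50) = (-2 + 13)² + (12 + 50² + 6*50) = 11² + (12 + 2500 + 300) = 121 + 2812 = 2933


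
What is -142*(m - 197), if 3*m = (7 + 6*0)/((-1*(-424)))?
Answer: 17790967/636 ≈ 27973.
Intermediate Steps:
m = 7/1272 (m = ((7 + 6*0)/((-1*(-424))))/3 = ((7 + 0)/424)/3 = (7*(1/424))/3 = (⅓)*(7/424) = 7/1272 ≈ 0.0055031)
-142*(m - 197) = -142*(7/1272 - 197) = -142*(-250577/1272) = 17790967/636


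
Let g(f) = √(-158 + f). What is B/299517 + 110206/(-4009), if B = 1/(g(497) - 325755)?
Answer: -389194224418823050463/14157846629897463662 - √339/31783641723391662 ≈ -27.490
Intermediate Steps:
B = 1/(-325755 + √339) (B = 1/(√(-158 + 497) - 325755) = 1/(√339 - 325755) = 1/(-325755 + √339) ≈ -3.0700e-6)
B/299517 + 110206/(-4009) = (-108585/35372106562 - √339/106116319686)/299517 + 110206/(-4009) = (-108585/35372106562 - √339/106116319686)*(1/299517) + 110206*(-1/4009) = (-36195/3531515747043518 - √339/31783641723391662) - 110206/4009 = -389194224418823050463/14157846629897463662 - √339/31783641723391662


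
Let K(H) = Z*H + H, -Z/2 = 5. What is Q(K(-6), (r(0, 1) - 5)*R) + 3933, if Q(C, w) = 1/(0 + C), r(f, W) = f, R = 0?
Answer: 212383/54 ≈ 3933.0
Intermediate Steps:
Z = -10 (Z = -2*5 = -10)
K(H) = -9*H (K(H) = -10*H + H = -9*H)
Q(C, w) = 1/C
Q(K(-6), (r(0, 1) - 5)*R) + 3933 = 1/(-9*(-6)) + 3933 = 1/54 + 3933 = 212383/54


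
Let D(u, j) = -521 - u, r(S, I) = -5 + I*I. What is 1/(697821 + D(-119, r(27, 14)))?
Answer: 1/697419 ≈ 1.4339e-6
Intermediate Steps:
r(S, I) = -5 + I²
1/(697821 + D(-119, r(27, 14))) = 1/(697821 + (-521 - 1*(-119))) = 1/(697821 + (-521 + 119)) = 1/(697821 - 402) = 1/697419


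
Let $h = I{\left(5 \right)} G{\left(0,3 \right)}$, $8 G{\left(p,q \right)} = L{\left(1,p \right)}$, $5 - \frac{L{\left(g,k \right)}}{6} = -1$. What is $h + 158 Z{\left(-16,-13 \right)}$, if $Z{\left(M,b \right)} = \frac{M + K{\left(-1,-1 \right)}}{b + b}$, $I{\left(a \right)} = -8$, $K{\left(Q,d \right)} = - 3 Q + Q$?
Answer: $\frac{638}{13} \approx 49.077$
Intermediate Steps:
$K{\left(Q,d \right)} = - 2 Q$
$L{\left(g,k \right)} = 36$ ($L{\left(g,k \right)} = 30 - -6 = 30 + 6 = 36$)
$G{\left(p,q \right)} = \frac{9}{2}$ ($G{\left(p,q \right)} = \frac{1}{8} \cdot 36 = \frac{9}{2}$)
$Z{\left(M,b \right)} = \frac{2 + M}{2 b}$ ($Z{\left(M,b \right)} = \frac{M - -2}{b + b} = \frac{M + 2}{2 b} = \left(2 + M\right) \frac{1}{2 b} = \frac{2 + M}{2 b}$)
$h = -36$ ($h = \left(-8\right) \frac{9}{2} = -36$)
$h + 158 Z{\left(-16,-13 \right)} = -36 + 158 \frac{2 - 16}{2 \left(-13\right)} = -36 + 158 \cdot \frac{1}{2} \left(- \frac{1}{13}\right) \left(-14\right) = -36 + 158 \cdot \frac{7}{13} = -36 + \frac{1106}{13} = \frac{638}{13}$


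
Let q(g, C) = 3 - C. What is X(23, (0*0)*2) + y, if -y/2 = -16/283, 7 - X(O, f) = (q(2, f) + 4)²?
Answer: -11854/283 ≈ -41.887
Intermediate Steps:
X(O, f) = 7 - (7 - f)² (X(O, f) = 7 - ((3 - f) + 4)² = 7 - (7 - f)²)
y = 32/283 (y = -(-32)/283 = -2*(-16/283) = 32/283 ≈ 0.11307)
X(23, (0*0)*2) + y = (7 - (-7 + (0*0)*2)²) + 32/283 = (7 - (-7 + 0*2)²) + 32/283 = (7 - (-7 + 0)²) + 32/283 = (7 - 1*(-7)²) + 32/283 = (7 - 1*49) + 32/283 = (7 - 49) + 32/283 = -42 + 32/283 = -11854/283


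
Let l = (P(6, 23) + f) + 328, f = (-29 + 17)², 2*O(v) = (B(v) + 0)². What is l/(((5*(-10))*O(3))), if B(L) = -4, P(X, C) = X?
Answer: -239/200 ≈ -1.1950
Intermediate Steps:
O(v) = 8 (O(v) = (-4 + 0)²/2 = (½)*(-4)² = (½)*16 = 8)
f = 144 (f = (-12)² = 144)
l = 478 (l = (6 + 144) + 328 = 150 + 328 = 478)
l/(((5*(-10))*O(3))) = 478/(((5*(-10))*8)) = 478/((-50*8)) = 478/(-400) = 478*(-1/400) = -239/200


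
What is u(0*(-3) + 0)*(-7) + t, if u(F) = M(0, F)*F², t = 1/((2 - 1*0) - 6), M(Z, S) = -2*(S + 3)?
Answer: -¼ ≈ -0.25000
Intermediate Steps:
M(Z, S) = -6 - 2*S (M(Z, S) = -2*(3 + S) = -6 - 2*S)
t = -¼ (t = 1/((2 + 0) - 6) = 1/(2 - 6) = 1/(-4) = -¼ ≈ -0.25000)
u(F) = F²*(-6 - 2*F) (u(F) = (-6 - 2*F)*F² = F²*(-6 - 2*F))
u(0*(-3) + 0)*(-7) + t = (2*(0*(-3) + 0)²*(-3 - (0*(-3) + 0)))*(-7) - ¼ = (2*(0 + 0)²*(-3 - (0 + 0)))*(-7) - ¼ = (2*0²*(-3 - 1*0))*(-7) - ¼ = (2*0*(-3 + 0))*(-7) - ¼ = (2*0*(-3))*(-7) - ¼ = 0*(-7) - ¼ = 0 - ¼ = -¼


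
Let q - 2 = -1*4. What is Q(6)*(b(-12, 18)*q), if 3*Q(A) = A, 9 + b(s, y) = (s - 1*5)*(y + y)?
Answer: 2484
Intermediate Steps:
b(s, y) = -9 + 2*y*(-5 + s) (b(s, y) = -9 + (s - 1*5)*(y + y) = -9 + (s - 5)*(2*y) = -9 + (-5 + s)*(2*y) = -9 + 2*y*(-5 + s))
Q(A) = A/3
q = -2 (q = 2 - 1*4 = 2 - 4 = -2)
Q(6)*(b(-12, 18)*q) = ((⅓)*6)*((-9 - 10*18 + 2*(-12)*18)*(-2)) = 2*((-9 - 180 - 432)*(-2)) = 2*(-621*(-2)) = 2*1242 = 2484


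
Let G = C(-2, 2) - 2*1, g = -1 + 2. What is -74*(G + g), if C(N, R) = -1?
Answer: 148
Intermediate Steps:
g = 1
G = -3 (G = -1 - 2*1 = -1 - 2 = -3)
-74*(G + g) = -74*(-3 + 1) = -74*(-2) = 148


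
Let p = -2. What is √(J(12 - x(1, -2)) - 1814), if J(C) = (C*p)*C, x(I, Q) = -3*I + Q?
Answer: 2*I*√598 ≈ 48.908*I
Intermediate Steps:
x(I, Q) = Q - 3*I
J(C) = -2*C² (J(C) = (C*(-2))*C = (-2*C)*C = -2*C²)
√(J(12 - x(1, -2)) - 1814) = √(-2*(12 - (-2 - 3*1))² - 1814) = √(-2*(12 - (-2 - 3))² - 1814) = √(-2*(12 - 1*(-5))² - 1814) = √(-2*(12 + 5)² - 1814) = √(-2*17² - 1814) = √(-2*289 - 1814) = √(-578 - 1814) = √(-2392) = 2*I*√598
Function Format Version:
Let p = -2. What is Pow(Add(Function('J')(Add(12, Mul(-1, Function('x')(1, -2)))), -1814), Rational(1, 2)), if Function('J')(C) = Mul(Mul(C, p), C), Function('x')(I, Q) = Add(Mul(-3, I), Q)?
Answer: Mul(2, I, Pow(598, Rational(1, 2))) ≈ Mul(48.908, I)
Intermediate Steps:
Function('x')(I, Q) = Add(Q, Mul(-3, I))
Function('J')(C) = Mul(-2, Pow(C, 2)) (Function('J')(C) = Mul(Mul(C, -2), C) = Mul(Mul(-2, C), C) = Mul(-2, Pow(C, 2)))
Pow(Add(Function('J')(Add(12, Mul(-1, Function('x')(1, -2)))), -1814), Rational(1, 2)) = Pow(Add(Mul(-2, Pow(Add(12, Mul(-1, Add(-2, Mul(-3, 1)))), 2)), -1814), Rational(1, 2)) = Pow(Add(Mul(-2, Pow(Add(12, Mul(-1, Add(-2, -3))), 2)), -1814), Rational(1, 2)) = Pow(Add(Mul(-2, Pow(Add(12, Mul(-1, -5)), 2)), -1814), Rational(1, 2)) = Pow(Add(Mul(-2, Pow(Add(12, 5), 2)), -1814), Rational(1, 2)) = Pow(Add(Mul(-2, Pow(17, 2)), -1814), Rational(1, 2)) = Pow(Add(Mul(-2, 289), -1814), Rational(1, 2)) = Pow(Add(-578, -1814), Rational(1, 2)) = Pow(-2392, Rational(1, 2)) = Mul(2, I, Pow(598, Rational(1, 2)))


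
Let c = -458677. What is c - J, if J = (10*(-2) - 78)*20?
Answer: -456717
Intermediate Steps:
J = -1960 (J = (-20 - 78)*20 = -98*20 = -1960)
c - J = -458677 - 1*(-1960) = -458677 + 1960 = -456717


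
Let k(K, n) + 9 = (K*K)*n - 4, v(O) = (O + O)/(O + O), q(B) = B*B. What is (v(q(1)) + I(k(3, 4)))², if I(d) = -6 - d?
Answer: 784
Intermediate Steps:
q(B) = B²
v(O) = 1 (v(O) = (2*O)/((2*O)) = (2*O)*(1/(2*O)) = 1)
k(K, n) = -13 + n*K² (k(K, n) = -9 + ((K*K)*n - 4) = -9 + (K²*n - 4) = -9 + (n*K² - 4) = -9 + (-4 + n*K²) = -13 + n*K²)
(v(q(1)) + I(k(3, 4)))² = (1 + (-6 - (-13 + 4*3²)))² = (1 + (-6 - (-13 + 4*9)))² = (1 + (-6 - (-13 + 36)))² = (1 + (-6 - 1*23))² = (1 + (-6 - 23))² = (1 - 29)² = (-28)² = 784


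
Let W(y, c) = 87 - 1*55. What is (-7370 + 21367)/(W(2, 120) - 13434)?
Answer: -13997/13402 ≈ -1.0444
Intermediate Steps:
W(y, c) = 32 (W(y, c) = 87 - 55 = 32)
(-7370 + 21367)/(W(2, 120) - 13434) = (-7370 + 21367)/(32 - 13434) = 13997/(-13402) = 13997*(-1/13402) = -13997/13402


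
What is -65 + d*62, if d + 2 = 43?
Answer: 2477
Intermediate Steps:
d = 41 (d = -2 + 43 = 41)
-65 + d*62 = -65 + 41*62 = -65 + 2542 = 2477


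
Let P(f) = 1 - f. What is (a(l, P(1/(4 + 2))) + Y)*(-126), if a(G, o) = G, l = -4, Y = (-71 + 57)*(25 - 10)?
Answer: 26964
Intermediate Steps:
Y = -210 (Y = -14*15 = -210)
(a(l, P(1/(4 + 2))) + Y)*(-126) = (-4 - 210)*(-126) = -214*(-126) = 26964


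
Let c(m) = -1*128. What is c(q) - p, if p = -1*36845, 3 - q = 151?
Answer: 36717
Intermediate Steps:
q = -148 (q = 3 - 1*151 = 3 - 151 = -148)
c(m) = -128
p = -36845
c(q) - p = -128 - 1*(-36845) = -128 + 36845 = 36717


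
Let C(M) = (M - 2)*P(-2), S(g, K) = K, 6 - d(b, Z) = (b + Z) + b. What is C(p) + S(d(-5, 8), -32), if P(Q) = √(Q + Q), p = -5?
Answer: -32 - 14*I ≈ -32.0 - 14.0*I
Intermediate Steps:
d(b, Z) = 6 - Z - 2*b (d(b, Z) = 6 - ((b + Z) + b) = 6 - ((Z + b) + b) = 6 - (Z + 2*b) = 6 + (-Z - 2*b) = 6 - Z - 2*b)
P(Q) = √2*√Q (P(Q) = √(2*Q) = √2*√Q)
C(M) = 2*I*(-2 + M) (C(M) = (M - 2)*(√2*√(-2)) = (-2 + M)*(√2*(I*√2)) = (-2 + M)*(2*I) = 2*I*(-2 + M))
C(p) + S(d(-5, 8), -32) = 2*I*(-2 - 5) - 32 = 2*I*(-7) - 32 = -14*I - 32 = -32 - 14*I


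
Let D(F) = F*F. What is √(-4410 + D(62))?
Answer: I*√566 ≈ 23.791*I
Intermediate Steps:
D(F) = F²
√(-4410 + D(62)) = √(-4410 + 62²) = √(-4410 + 3844) = √(-566) = I*√566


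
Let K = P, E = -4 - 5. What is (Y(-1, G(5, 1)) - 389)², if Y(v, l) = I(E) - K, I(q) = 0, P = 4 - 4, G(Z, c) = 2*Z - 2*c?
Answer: 151321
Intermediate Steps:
E = -9
G(Z, c) = -2*c + 2*Z
P = 0
K = 0
Y(v, l) = 0 (Y(v, l) = 0 - 1*0 = 0 + 0 = 0)
(Y(-1, G(5, 1)) - 389)² = (0 - 389)² = (-389)² = 151321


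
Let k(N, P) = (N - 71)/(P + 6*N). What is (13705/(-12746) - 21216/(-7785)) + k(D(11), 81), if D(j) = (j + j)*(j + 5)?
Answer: 42992604737/24178460970 ≈ 1.7781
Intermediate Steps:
D(j) = 2*j*(5 + j) (D(j) = (2*j)*(5 + j) = 2*j*(5 + j))
k(N, P) = (-71 + N)/(P + 6*N)
(13705/(-12746) - 21216/(-7785)) + k(D(11), 81) = (13705/(-12746) - 21216/(-7785)) + (-71 + 2*11*(5 + 11))/(81 + 6*(2*11*(5 + 11))) = (13705*(-1/12746) - 21216*(-1/7785)) + (-71 + 2*11*16)/(81 + 6*(2*11*16)) = (-13705/12746 + 7072/2595) + (-71 + 352)/(81 + 6*352) = 54575237/33075870 + 281/(81 + 2112) = 54575237/33075870 + 281/2193 = 42992604737/24178460970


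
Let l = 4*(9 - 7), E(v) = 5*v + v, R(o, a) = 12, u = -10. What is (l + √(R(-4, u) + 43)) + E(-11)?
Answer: -58 + √55 ≈ -50.584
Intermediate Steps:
E(v) = 6*v
l = 8 (l = 4*2 = 8)
(l + √(R(-4, u) + 43)) + E(-11) = (8 + √(12 + 43)) + 6*(-11) = (8 + √55) - 66 = -58 + √55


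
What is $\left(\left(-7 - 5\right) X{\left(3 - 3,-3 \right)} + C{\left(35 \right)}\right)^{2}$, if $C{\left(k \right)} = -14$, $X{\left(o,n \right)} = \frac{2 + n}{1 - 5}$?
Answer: $289$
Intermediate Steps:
$X{\left(o,n \right)} = - \frac{1}{2} - \frac{n}{4}$ ($X{\left(o,n \right)} = \frac{2 + n}{-4} = \left(2 + n\right) \left(- \frac{1}{4}\right) = - \frac{1}{2} - \frac{n}{4}$)
$\left(\left(-7 - 5\right) X{\left(3 - 3,-3 \right)} + C{\left(35 \right)}\right)^{2} = \left(\left(-7 - 5\right) \left(- \frac{1}{2} - - \frac{3}{4}\right) - 14\right)^{2} = \left(- 12 \left(- \frac{1}{2} + \frac{3}{4}\right) - 14\right)^{2} = \left(\left(-12\right) \frac{1}{4} - 14\right)^{2} = \left(-3 - 14\right)^{2} = \left(-17\right)^{2} = 289$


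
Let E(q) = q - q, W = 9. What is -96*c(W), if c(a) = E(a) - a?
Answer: 864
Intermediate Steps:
E(q) = 0
c(a) = -a (c(a) = 0 - a = -a)
-96*c(W) = -(-96)*9 = -96*(-9) = 864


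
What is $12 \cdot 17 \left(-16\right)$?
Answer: $-3264$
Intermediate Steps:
$12 \cdot 17 \left(-16\right) = 204 \left(-16\right) = -3264$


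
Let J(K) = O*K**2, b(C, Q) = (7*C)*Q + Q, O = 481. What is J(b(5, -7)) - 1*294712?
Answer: 30250712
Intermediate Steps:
b(C, Q) = Q + 7*C*Q (b(C, Q) = 7*C*Q + Q = Q + 7*C*Q)
J(K) = 481*K**2
J(b(5, -7)) - 1*294712 = 481*(-7*(1 + 7*5))**2 - 1*294712 = 481*(-7*(1 + 35))**2 - 294712 = 481*(-7*36)**2 - 294712 = 481*(-252)**2 - 294712 = 481*63504 - 294712 = 30545424 - 294712 = 30250712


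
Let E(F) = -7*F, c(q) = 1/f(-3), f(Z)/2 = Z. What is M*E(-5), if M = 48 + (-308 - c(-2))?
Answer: -54565/6 ≈ -9094.2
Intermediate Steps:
f(Z) = 2*Z
c(q) = -1/6 (c(q) = 1/(2*(-3)) = 1/(-6) = -1/6)
M = -1559/6 (M = 48 + (-308 - 1*(-1/6)) = 48 + (-308 + 1/6) = 48 - 1847/6 = -1559/6 ≈ -259.83)
M*E(-5) = -(-10913)*(-5)/6 = -1559/6*35 = -54565/6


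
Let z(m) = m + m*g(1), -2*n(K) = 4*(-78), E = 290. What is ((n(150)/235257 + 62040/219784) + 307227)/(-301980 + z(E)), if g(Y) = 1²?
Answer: -66189205195439/64933772336180 ≈ -1.0193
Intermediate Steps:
g(Y) = 1
n(K) = 156 (n(K) = -2*(-78) = -½*(-312) = 156)
z(m) = 2*m (z(m) = m + m*1 = m + m = 2*m)
((n(150)/235257 + 62040/219784) + 307227)/(-301980 + z(E)) = ((156/235257 + 62040/219784) + 307227)/(-301980 + 2*290) = ((156*(1/235257) + 62040*(1/219784)) + 307227)/(-301980 + 580) = ((52/78419 + 7755/27473) + 307227)/(-301400) = (609567941/2154405187 + 307227)*(-1/301400) = (661892051954390/2154405187)*(-1/301400) = -66189205195439/64933772336180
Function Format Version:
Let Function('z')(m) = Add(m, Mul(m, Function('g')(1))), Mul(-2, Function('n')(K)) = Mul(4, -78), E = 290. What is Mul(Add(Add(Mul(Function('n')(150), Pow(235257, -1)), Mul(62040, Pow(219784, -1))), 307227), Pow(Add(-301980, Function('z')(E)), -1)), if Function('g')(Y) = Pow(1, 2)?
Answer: Rational(-66189205195439, 64933772336180) ≈ -1.0193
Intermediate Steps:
Function('g')(Y) = 1
Function('n')(K) = 156 (Function('n')(K) = Mul(Rational(-1, 2), Mul(4, -78)) = Mul(Rational(-1, 2), -312) = 156)
Function('z')(m) = Mul(2, m) (Function('z')(m) = Add(m, Mul(m, 1)) = Add(m, m) = Mul(2, m))
Mul(Add(Add(Mul(Function('n')(150), Pow(235257, -1)), Mul(62040, Pow(219784, -1))), 307227), Pow(Add(-301980, Function('z')(E)), -1)) = Mul(Add(Add(Mul(156, Pow(235257, -1)), Mul(62040, Pow(219784, -1))), 307227), Pow(Add(-301980, Mul(2, 290)), -1)) = Mul(Add(Add(Mul(156, Rational(1, 235257)), Mul(62040, Rational(1, 219784))), 307227), Pow(Add(-301980, 580), -1)) = Mul(Add(Add(Rational(52, 78419), Rational(7755, 27473)), 307227), Pow(-301400, -1)) = Mul(Add(Rational(609567941, 2154405187), 307227), Rational(-1, 301400)) = Mul(Rational(661892051954390, 2154405187), Rational(-1, 301400)) = Rational(-66189205195439, 64933772336180)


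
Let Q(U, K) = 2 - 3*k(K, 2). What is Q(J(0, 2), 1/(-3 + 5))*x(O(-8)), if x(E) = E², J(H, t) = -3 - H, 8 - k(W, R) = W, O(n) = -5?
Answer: -1025/2 ≈ -512.50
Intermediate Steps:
k(W, R) = 8 - W
Q(U, K) = -22 + 3*K (Q(U, K) = 2 - 3*(8 - K) = 2 + (-24 + 3*K) = -22 + 3*K)
Q(J(0, 2), 1/(-3 + 5))*x(O(-8)) = (-22 + 3/(-3 + 5))*(-5)² = (-22 + 3/2)*25 = -41/2*25 = -1025/2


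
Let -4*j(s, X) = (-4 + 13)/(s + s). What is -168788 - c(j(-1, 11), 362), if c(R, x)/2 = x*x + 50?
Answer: -430976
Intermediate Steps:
j(s, X) = -9/(8*s) (j(s, X) = -(-4 + 13)/(4*(s + s)) = -9/(4*(2*s)) = -9*1/(2*s)/4 = -9/(8*s))
c(R, x) = 100 + 2*x**2 (c(R, x) = 2*(x*x + 50) = 2*(x**2 + 50) = 2*(50 + x**2) = 100 + 2*x**2)
-168788 - c(j(-1, 11), 362) = -168788 - (100 + 2*362**2) = -168788 - (100 + 2*131044) = -168788 - (100 + 262088) = -168788 - 1*262188 = -168788 - 262188 = -430976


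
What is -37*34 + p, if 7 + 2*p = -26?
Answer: -2549/2 ≈ -1274.5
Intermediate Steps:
p = -33/2 (p = -7/2 + (½)*(-26) = -7/2 - 13 = -33/2 ≈ -16.500)
-37*34 + p = -37*34 - 33/2 = -1258 - 33/2 = -2549/2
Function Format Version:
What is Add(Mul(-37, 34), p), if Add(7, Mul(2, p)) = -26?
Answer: Rational(-2549, 2) ≈ -1274.5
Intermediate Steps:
p = Rational(-33, 2) (p = Add(Rational(-7, 2), Mul(Rational(1, 2), -26)) = Add(Rational(-7, 2), -13) = Rational(-33, 2) ≈ -16.500)
Add(Mul(-37, 34), p) = Add(Mul(-37, 34), Rational(-33, 2)) = Add(-1258, Rational(-33, 2)) = Rational(-2549, 2)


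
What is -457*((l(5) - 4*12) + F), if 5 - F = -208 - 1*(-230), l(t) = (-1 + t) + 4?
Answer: 26049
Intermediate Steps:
l(t) = 3 + t
F = -17 (F = 5 - (-208 - 1*(-230)) = 5 - (-208 + 230) = 5 - 1*22 = 5 - 22 = -17)
-457*((l(5) - 4*12) + F) = -457*(((3 + 5) - 4*12) - 17) = -457*((8 - 48) - 17) = -457*(-40 - 17) = -457*(-57) = 26049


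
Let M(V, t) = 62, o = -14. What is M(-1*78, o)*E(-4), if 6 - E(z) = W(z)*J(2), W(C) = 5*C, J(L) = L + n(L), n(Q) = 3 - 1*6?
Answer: -868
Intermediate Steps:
n(Q) = -3 (n(Q) = 3 - 6 = -3)
J(L) = -3 + L (J(L) = L - 3 = -3 + L)
E(z) = 6 + 5*z (E(z) = 6 - 5*z*(-3 + 2) = 6 - 5*z*(-1) = 6 - (-5)*z = 6 + 5*z)
M(-1*78, o)*E(-4) = 62*(6 + 5*(-4)) = 62*(6 - 20) = 62*(-14) = -868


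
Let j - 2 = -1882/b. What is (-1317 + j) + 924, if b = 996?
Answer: -195659/498 ≈ -392.89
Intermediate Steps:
j = 55/498 (j = 2 - 1882/996 = 2 - 1882*1/996 = 2 - 941/498 = 55/498 ≈ 0.11044)
(-1317 + j) + 924 = (-1317 + 55/498) + 924 = -655811/498 + 924 = -195659/498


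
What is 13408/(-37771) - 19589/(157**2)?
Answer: -1070389911/931017379 ≈ -1.1497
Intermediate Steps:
13408/(-37771) - 19589/(157**2) = 13408*(-1/37771) - 19589/24649 = -13408/37771 - 19589*1/24649 = -13408/37771 - 19589/24649 = -1070389911/931017379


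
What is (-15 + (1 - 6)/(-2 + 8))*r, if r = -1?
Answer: 95/6 ≈ 15.833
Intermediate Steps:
(-15 + (1 - 6)/(-2 + 8))*r = (-15 + (1 - 6)/(-2 + 8))*(-1) = (-15 - 5/6)*(-1) = (-15 - 5*⅙)*(-1) = (-15 - ⅚)*(-1) = -95/6*(-1) = 95/6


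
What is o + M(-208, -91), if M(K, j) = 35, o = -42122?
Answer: -42087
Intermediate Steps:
o + M(-208, -91) = -42122 + 35 = -42087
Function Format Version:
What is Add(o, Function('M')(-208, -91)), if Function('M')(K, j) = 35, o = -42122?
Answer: -42087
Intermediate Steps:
Add(o, Function('M')(-208, -91)) = Add(-42122, 35) = -42087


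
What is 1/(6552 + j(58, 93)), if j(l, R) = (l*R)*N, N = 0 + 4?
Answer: 1/28128 ≈ 3.5552e-5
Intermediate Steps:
N = 4
j(l, R) = 4*R*l (j(l, R) = (l*R)*4 = (R*l)*4 = 4*R*l)
1/(6552 + j(58, 93)) = 1/(6552 + 4*93*58) = 1/(6552 + 21576) = 1/28128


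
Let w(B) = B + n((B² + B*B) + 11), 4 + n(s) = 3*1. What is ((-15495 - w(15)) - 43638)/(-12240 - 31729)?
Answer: 59147/43969 ≈ 1.3452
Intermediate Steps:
n(s) = -1 (n(s) = -4 + 3*1 = -4 + 3 = -1)
w(B) = -1 + B (w(B) = B - 1 = -1 + B)
((-15495 - w(15)) - 43638)/(-12240 - 31729) = ((-15495 - (-1 + 15)) - 43638)/(-12240 - 31729) = ((-15495 - 1*14) - 43638)/(-43969) = ((-15495 - 14) - 43638)*(-1/43969) = (-15509 - 43638)*(-1/43969) = -59147*(-1/43969) = 59147/43969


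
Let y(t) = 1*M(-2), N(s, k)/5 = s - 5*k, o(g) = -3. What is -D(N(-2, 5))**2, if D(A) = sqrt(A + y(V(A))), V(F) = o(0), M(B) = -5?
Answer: 140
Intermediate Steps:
V(F) = -3
N(s, k) = -25*k + 5*s (N(s, k) = 5*(s - 5*k) = -25*k + 5*s)
y(t) = -5 (y(t) = 1*(-5) = -5)
D(A) = sqrt(-5 + A) (D(A) = sqrt(A - 5) = sqrt(-5 + A))
-D(N(-2, 5))**2 = -(sqrt(-5 + (-25*5 + 5*(-2))))**2 = -(sqrt(-5 + (-125 - 10)))**2 = -(sqrt(-5 - 135))**2 = -(sqrt(-140))**2 = -(2*I*sqrt(35))**2 = -1*(-140) = 140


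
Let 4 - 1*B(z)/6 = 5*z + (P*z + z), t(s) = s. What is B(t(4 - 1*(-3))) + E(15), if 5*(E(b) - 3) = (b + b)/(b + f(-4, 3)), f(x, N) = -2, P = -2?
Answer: -1827/13 ≈ -140.54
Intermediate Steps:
B(z) = 24 - 24*z (B(z) = 24 - 6*(5*z + (-2*z + z)) = 24 - 6*(5*z - z) = 24 - 24*z)
E(b) = 3 + 2*b/(5*(-2 + b)) (E(b) = 3 + ((b + b)/(b - 2))/5 = 3 + ((2*b)/(-2 + b))/5 = 3 + (2*b/(-2 + b))/5 = 3 + 2*b/(5*(-2 + b)))
B(t(4 - 1*(-3))) + E(15) = (24 - 24*(4 - 1*(-3))) + (-30 + 17*15)/(5*(-2 + 15)) = (24 - 24*(4 + 3)) + (⅕)*(-30 + 255)/13 = (24 - 24*7) + (⅕)*(1/13)*225 = (24 - 168) + 45/13 = -144 + 45/13 = -1827/13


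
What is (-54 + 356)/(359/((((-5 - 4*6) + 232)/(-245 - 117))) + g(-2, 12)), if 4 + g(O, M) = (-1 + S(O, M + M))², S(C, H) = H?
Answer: -61306/23383 ≈ -2.6218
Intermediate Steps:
g(O, M) = -4 + (-1 + 2*M)² (g(O, M) = -4 + (-1 + (M + M))² = -4 + (-1 + 2*M)²)
(-54 + 356)/(359/((((-5 - 4*6) + 232)/(-245 - 117))) + g(-2, 12)) = (-54 + 356)/(359/((((-5 - 4*6) + 232)/(-245 - 117))) + (-4 + (-1 + 2*12)²)) = 302/(359/((((-5 - 24) + 232)/(-362))) + (-4 + (-1 + 24)²)) = 302/(359/(((-29 + 232)*(-1/362))) + (-4 + 23²)) = 302/(359/((203*(-1/362))) + (-4 + 529)) = 302/(359/(-203/362) + 525) = 302/(359*(-362/203) + 525) = 302/(-129958/203 + 525) = 302/(-23383/203) = 302*(-203/23383) = -61306/23383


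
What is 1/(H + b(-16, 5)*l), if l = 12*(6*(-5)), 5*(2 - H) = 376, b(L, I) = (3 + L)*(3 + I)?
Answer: 5/186834 ≈ 2.6762e-5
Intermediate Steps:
b(L, I) = (3 + I)*(3 + L)
H = -366/5 (H = 2 - ⅕*376 = 2 - 376/5 = -366/5 ≈ -73.200)
l = -360 (l = 12*(-30) = -360)
1/(H + b(-16, 5)*l) = 1/(-366/5 + (9 + 3*5 + 3*(-16) + 5*(-16))*(-360)) = 1/(-366/5 + (9 + 15 - 48 - 80)*(-360)) = 1/(-366/5 - 104*(-360)) = 1/(-366/5 + 37440) = 1/(186834/5) = 5/186834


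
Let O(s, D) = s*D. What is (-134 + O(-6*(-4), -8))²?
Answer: 106276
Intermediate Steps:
O(s, D) = D*s
(-134 + O(-6*(-4), -8))² = (-134 - (-48)*(-4))² = (-134 - 8*24)² = (-134 - 192)² = (-326)² = 106276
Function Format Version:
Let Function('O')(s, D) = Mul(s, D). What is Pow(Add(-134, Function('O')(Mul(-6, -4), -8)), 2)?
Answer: 106276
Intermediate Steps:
Function('O')(s, D) = Mul(D, s)
Pow(Add(-134, Function('O')(Mul(-6, -4), -8)), 2) = Pow(Add(-134, Mul(-8, Mul(-6, -4))), 2) = Pow(Add(-134, Mul(-8, 24)), 2) = Pow(Add(-134, -192), 2) = Pow(-326, 2) = 106276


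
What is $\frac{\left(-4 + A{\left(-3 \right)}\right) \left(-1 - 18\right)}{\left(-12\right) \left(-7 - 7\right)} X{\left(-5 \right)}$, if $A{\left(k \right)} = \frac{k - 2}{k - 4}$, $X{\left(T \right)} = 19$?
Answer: $\frac{8303}{1176} \approx 7.0604$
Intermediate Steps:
$A{\left(k \right)} = \frac{-2 + k}{-4 + k}$
$\frac{\left(-4 + A{\left(-3 \right)}\right) \left(-1 - 18\right)}{\left(-12\right) \left(-7 - 7\right)} X{\left(-5 \right)} = \frac{\left(-4 + \frac{-2 - 3}{-4 - 3}\right) \left(-1 - 18\right)}{\left(-12\right) \left(-7 - 7\right)} 19 = \frac{\left(-4 + \frac{1}{-7} \left(-5\right)\right) \left(-19\right)}{\left(-12\right) \left(-14\right)} 19 = \frac{\left(-4 - - \frac{5}{7}\right) \left(-19\right)}{168} \cdot 19 = \left(-4 + \frac{5}{7}\right) \left(-19\right) \frac{1}{168} \cdot 19 = \left(- \frac{23}{7}\right) \left(-19\right) \frac{1}{168} \cdot 19 = \frac{437}{7} \cdot \frac{1}{168} \cdot 19 = \frac{437}{1176} \cdot 19 = \frac{8303}{1176}$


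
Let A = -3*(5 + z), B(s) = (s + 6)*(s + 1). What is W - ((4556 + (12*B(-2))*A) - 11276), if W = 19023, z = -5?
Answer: 25743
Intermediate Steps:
B(s) = (1 + s)*(6 + s) (B(s) = (6 + s)*(1 + s) = (1 + s)*(6 + s))
A = 0 (A = -3*(5 - 5) = -3*0 = 0)
W - ((4556 + (12*B(-2))*A) - 11276) = 19023 - ((4556 + (12*(6 + (-2)² + 7*(-2)))*0) - 11276) = 19023 - ((4556 + (12*(6 + 4 - 14))*0) - 11276) = 19023 - ((4556 + (12*(-4))*0) - 11276) = 19023 - ((4556 - 48*0) - 11276) = 19023 - ((4556 + 0) - 11276) = 19023 - (4556 - 11276) = 19023 - 1*(-6720) = 19023 + 6720 = 25743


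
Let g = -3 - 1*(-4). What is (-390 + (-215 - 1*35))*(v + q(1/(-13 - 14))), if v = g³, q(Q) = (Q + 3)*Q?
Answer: -415360/729 ≈ -569.77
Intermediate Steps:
q(Q) = Q*(3 + Q) (q(Q) = (3 + Q)*Q = Q*(3 + Q))
g = 1 (g = -3 + 4 = 1)
v = 1 (v = 1³ = 1)
(-390 + (-215 - 1*35))*(v + q(1/(-13 - 14))) = (-390 + (-215 - 1*35))*(1 + (3 + 1/(-13 - 14))/(-13 - 14)) = (-390 + (-215 - 35))*(1 + (3 + 1/(-27))/(-27)) = (-390 - 250)*(1 - (3 - 1/27)/27) = -640*(1 - 1/27*80/27) = -640*(1 - 80/729) = -640*649/729 = -415360/729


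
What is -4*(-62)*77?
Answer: 19096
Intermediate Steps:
-4*(-62)*77 = 248*77 = 19096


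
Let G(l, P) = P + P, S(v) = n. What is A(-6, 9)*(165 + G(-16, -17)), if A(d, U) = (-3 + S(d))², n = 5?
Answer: 524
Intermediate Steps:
S(v) = 5
A(d, U) = 4 (A(d, U) = (-3 + 5)² = 2² = 4)
G(l, P) = 2*P
A(-6, 9)*(165 + G(-16, -17)) = 4*(165 + 2*(-17)) = 4*(165 - 34) = 4*131 = 524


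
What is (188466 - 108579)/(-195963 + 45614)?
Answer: -79887/150349 ≈ -0.53134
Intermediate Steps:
(188466 - 108579)/(-195963 + 45614) = 79887/(-150349) = 79887*(-1/150349) = -79887/150349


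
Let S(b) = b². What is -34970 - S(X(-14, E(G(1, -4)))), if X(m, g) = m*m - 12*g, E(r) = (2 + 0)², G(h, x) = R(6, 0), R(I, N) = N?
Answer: -56874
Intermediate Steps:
G(h, x) = 0
E(r) = 4 (E(r) = 2² = 4)
X(m, g) = m² - 12*g
-34970 - S(X(-14, E(G(1, -4)))) = -34970 - ((-14)² - 12*4)² = -34970 - (196 - 48)² = -34970 - 1*148² = -34970 - 1*21904 = -34970 - 21904 = -56874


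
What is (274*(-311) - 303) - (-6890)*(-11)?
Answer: -161307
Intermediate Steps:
(274*(-311) - 303) - (-6890)*(-11) = (-85214 - 303) - 1*75790 = -85517 - 75790 = -161307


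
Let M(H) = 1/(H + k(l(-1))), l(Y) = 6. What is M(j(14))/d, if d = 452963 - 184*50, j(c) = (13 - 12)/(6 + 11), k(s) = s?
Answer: 17/45707589 ≈ 3.7193e-7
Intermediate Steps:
j(c) = 1/17
M(H) = 1/(6 + H) (M(H) = 1/(H + 6) = 1/(6 + H))
d = 443763 (d = 452963 - 1*9200 = 452963 - 9200 = 443763)
M(j(14))/d = 1/((6 + 1/17)*443763) = (1/443763)/(103/17) = (17/103)*(1/443763) = 17/45707589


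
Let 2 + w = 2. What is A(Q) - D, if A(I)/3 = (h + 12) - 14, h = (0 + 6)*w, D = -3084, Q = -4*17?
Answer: 3078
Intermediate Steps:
w = 0 (w = -2 + 2 = 0)
Q = -68
h = 0 (h = (0 + 6)*0 = 6*0 = 0)
A(I) = -6 (A(I) = 3*((0 + 12) - 14) = 3*(12 - 14) = 3*(-2) = -6)
A(Q) - D = -6 - 1*(-3084) = -6 + 3084 = 3078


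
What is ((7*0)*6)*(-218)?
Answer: 0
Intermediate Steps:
((7*0)*6)*(-218) = (0*6)*(-218) = 0*(-218) = 0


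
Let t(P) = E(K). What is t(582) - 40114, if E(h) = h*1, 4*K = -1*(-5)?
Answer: -160451/4 ≈ -40113.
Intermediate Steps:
K = 5/4 (K = (-1*(-5))/4 = (¼)*5 = 5/4 ≈ 1.2500)
E(h) = h
t(P) = 5/4
t(582) - 40114 = 5/4 - 40114 = -160451/4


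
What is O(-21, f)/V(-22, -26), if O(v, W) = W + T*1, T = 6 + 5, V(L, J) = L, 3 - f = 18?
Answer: 2/11 ≈ 0.18182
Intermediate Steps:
f = -15 (f = 3 - 1*18 = 3 - 18 = -15)
T = 11
O(v, W) = 11 + W (O(v, W) = W + 11*1 = W + 11 = 11 + W)
O(-21, f)/V(-22, -26) = (11 - 15)/(-22) = -4*(-1/22) = 2/11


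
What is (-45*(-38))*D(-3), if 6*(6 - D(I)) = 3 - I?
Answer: 8550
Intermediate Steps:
D(I) = 11/2 + I/6 (D(I) = 6 - (3 - I)/6 = 6 + (-1/2 + I/6) = 11/2 + I/6)
(-45*(-38))*D(-3) = (-45*(-38))*(11/2 + (1/6)*(-3)) = 1710*(11/2 - 1/2) = 1710*5 = 8550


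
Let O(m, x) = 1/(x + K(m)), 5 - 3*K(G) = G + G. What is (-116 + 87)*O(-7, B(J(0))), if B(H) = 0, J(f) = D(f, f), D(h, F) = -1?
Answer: -87/19 ≈ -4.5789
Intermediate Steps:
J(f) = -1
K(G) = 5/3 - 2*G/3 (K(G) = 5/3 - (G + G)/3 = 5/3 - 2*G/3)
O(m, x) = 1/(5/3 + x - 2*m/3) (O(m, x) = 1/(x + (5/3 - 2*m/3)) = 1/(5/3 + x - 2*m/3))
(-116 + 87)*O(-7, B(J(0))) = (-116 + 87)*(3/(5 - 2*(-7) + 3*0)) = -87/(5 + 14 + 0) = -87/19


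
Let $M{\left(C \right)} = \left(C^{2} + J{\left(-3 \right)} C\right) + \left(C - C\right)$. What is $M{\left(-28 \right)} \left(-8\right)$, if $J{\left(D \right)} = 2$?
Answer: $-5824$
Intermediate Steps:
$M{\left(C \right)} = C^{2} + 2 C$ ($M{\left(C \right)} = \left(C^{2} + 2 C\right) + \left(C - C\right) = \left(C^{2} + 2 C\right) + 0 = C^{2} + 2 C$)
$M{\left(-28 \right)} \left(-8\right) = - 28 \left(2 - 28\right) \left(-8\right) = \left(-28\right) \left(-26\right) \left(-8\right) = 728 \left(-8\right) = -5824$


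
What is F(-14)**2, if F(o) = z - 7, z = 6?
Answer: 1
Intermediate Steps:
F(o) = -1 (F(o) = 6 - 7 = -1)
F(-14)**2 = (-1)**2 = 1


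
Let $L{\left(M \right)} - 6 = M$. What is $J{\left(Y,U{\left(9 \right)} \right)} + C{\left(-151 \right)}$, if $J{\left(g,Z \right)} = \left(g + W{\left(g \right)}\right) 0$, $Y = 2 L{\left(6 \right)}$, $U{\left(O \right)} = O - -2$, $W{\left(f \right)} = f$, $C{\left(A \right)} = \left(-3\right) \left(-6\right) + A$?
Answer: $-133$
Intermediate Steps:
$L{\left(M \right)} = 6 + M$
$C{\left(A \right)} = 18 + A$
$U{\left(O \right)} = 2 + O$ ($U{\left(O \right)} = O + 2 = 2 + O$)
$Y = 24$ ($Y = 2 \left(6 + 6\right) = 2 \cdot 12 = 24$)
$J{\left(g,Z \right)} = 0$ ($J{\left(g,Z \right)} = \left(g + g\right) 0 = 2 g 0 = 0$)
$J{\left(Y,U{\left(9 \right)} \right)} + C{\left(-151 \right)} = 0 + \left(18 - 151\right) = 0 - 133 = -133$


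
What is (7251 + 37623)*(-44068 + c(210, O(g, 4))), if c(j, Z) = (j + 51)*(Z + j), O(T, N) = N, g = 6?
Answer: 528884964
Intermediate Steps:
c(j, Z) = (51 + j)*(Z + j)
(7251 + 37623)*(-44068 + c(210, O(g, 4))) = (7251 + 37623)*(-44068 + (210² + 51*4 + 51*210 + 4*210)) = 44874*(-44068 + (44100 + 204 + 10710 + 840)) = 44874*(-44068 + 55854) = 44874*11786 = 528884964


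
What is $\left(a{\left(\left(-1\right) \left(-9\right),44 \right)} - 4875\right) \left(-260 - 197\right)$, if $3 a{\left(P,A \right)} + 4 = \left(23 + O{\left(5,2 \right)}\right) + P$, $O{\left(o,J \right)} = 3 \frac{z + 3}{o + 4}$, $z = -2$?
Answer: $\frac{20012030}{9} \approx 2.2236 \cdot 10^{6}$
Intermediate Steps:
$O{\left(o,J \right)} = \frac{3}{4 + o}$ ($O{\left(o,J \right)} = 3 \frac{-2 + 3}{o + 4} = 3 \cdot 1 \frac{1}{4 + o} = \frac{3}{4 + o}$)
$a{\left(P,A \right)} = \frac{58}{9} + \frac{P}{3}$ ($a{\left(P,A \right)} = - \frac{4}{3} + \frac{\left(23 + \frac{3}{4 + 5}\right) + P}{3} = - \frac{4}{3} + \frac{\left(23 + \frac{3}{9}\right) + P}{3} = - \frac{4}{3} + \frac{\left(23 + 3 \cdot \frac{1}{9}\right) + P}{3} = - \frac{4}{3} + \frac{\left(23 + \frac{1}{3}\right) + P}{3} = - \frac{4}{3} + \frac{\frac{70}{3} + P}{3} = - \frac{4}{3} + \left(\frac{70}{9} + \frac{P}{3}\right) = \frac{58}{9} + \frac{P}{3}$)
$\left(a{\left(\left(-1\right) \left(-9\right),44 \right)} - 4875\right) \left(-260 - 197\right) = \left(\left(\frac{58}{9} + \frac{\left(-1\right) \left(-9\right)}{3}\right) - 4875\right) \left(-260 - 197\right) = \left(\left(\frac{58}{9} + \frac{1}{3} \cdot 9\right) - 4875\right) \left(-457\right) = \left(\left(\frac{58}{9} + 3\right) - 4875\right) \left(-457\right) = \left(\frac{85}{9} - 4875\right) \left(-457\right) = \left(- \frac{43790}{9}\right) \left(-457\right) = \frac{20012030}{9}$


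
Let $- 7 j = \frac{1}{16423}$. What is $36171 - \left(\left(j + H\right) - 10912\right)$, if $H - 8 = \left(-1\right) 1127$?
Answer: $\frac{5541350123}{114961} \approx 48202.0$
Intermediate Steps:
$j = - \frac{1}{114961}$ ($j = - \frac{1}{7 \cdot 16423} = \left(- \frac{1}{7}\right) \frac{1}{16423} = - \frac{1}{114961} \approx -8.6986 \cdot 10^{-6}$)
$H = -1119$ ($H = 8 - 1127 = -1119$)
$36171 - \left(\left(j + H\right) - 10912\right) = 36171 - \left(\left(- \frac{1}{114961} - 1119\right) - 10912\right) = 36171 - \left(- \frac{128641360}{114961} - 10912\right) = 36171 - - \frac{1383095792}{114961} = 36171 + \frac{1383095792}{114961} = \frac{5541350123}{114961}$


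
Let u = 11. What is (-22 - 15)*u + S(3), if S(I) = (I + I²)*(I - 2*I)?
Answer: -443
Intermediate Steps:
S(I) = -I*(I + I²) (S(I) = (I + I²)*(-I) = -I*(I + I²))
(-22 - 15)*u + S(3) = (-22 - 15)*11 + 3²*(-1 - 1*3) = -37*11 + 9*(-1 - 3) = -407 + 9*(-4) = -407 - 36 = -443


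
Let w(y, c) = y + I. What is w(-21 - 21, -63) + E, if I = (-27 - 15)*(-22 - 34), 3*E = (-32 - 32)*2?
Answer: 6802/3 ≈ 2267.3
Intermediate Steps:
E = -128/3 (E = ((-32 - 32)*2)/3 = (-64*2)/3 = (⅓)*(-128) = -128/3 ≈ -42.667)
I = 2352 (I = -42*(-56) = 2352)
w(y, c) = 2352 + y (w(y, c) = y + 2352 = 2352 + y)
w(-21 - 21, -63) + E = (2352 + (-21 - 21)) - 128/3 = (2352 - 42) - 128/3 = 2310 - 128/3 = 6802/3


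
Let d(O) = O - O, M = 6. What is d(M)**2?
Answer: 0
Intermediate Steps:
d(O) = 0
d(M)**2 = 0**2 = 0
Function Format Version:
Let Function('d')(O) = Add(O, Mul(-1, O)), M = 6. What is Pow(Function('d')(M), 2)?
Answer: 0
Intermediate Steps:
Function('d')(O) = 0
Pow(Function('d')(M), 2) = Pow(0, 2) = 0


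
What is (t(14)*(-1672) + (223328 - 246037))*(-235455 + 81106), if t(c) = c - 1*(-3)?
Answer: 7892327417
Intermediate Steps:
t(c) = 3 + c (t(c) = c + 3 = 3 + c)
(t(14)*(-1672) + (223328 - 246037))*(-235455 + 81106) = ((3 + 14)*(-1672) + (223328 - 246037))*(-235455 + 81106) = (17*(-1672) - 22709)*(-154349) = (-28424 - 22709)*(-154349) = -51133*(-154349) = 7892327417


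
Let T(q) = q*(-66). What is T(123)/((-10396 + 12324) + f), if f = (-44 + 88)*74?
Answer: -451/288 ≈ -1.5660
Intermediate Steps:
f = 3256 (f = 44*74 = 3256)
T(q) = -66*q
T(123)/((-10396 + 12324) + f) = (-66*123)/((-10396 + 12324) + 3256) = -8118/(1928 + 3256) = -8118/5184 = -8118*1/5184 = -451/288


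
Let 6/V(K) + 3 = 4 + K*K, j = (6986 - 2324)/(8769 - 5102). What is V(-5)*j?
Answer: 13986/47671 ≈ 0.29339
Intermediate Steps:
j = 4662/3667 ≈ 1.2713
V(K) = 6/(1 + K**2) (V(K) = 6/(-3 + (4 + K*K)) = 6/(-3 + (4 + K**2)) = 6/(1 + K**2))
V(-5)*j = (6/(1 + (-5)**2))*(4662/3667) = (6/(1 + 25))*(4662/3667) = (6/26)*(4662/3667) = (6*(1/26))*(4662/3667) = (3/13)*(4662/3667) = 13986/47671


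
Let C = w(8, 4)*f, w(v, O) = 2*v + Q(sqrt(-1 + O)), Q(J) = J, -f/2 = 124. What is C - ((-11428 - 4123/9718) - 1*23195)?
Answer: 297909413/9718 - 248*sqrt(3) ≈ 30226.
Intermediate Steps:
f = -248 (f = -2*124 = -248)
w(v, O) = sqrt(-1 + O) + 2*v (w(v, O) = 2*v + sqrt(-1 + O) = sqrt(-1 + O) + 2*v)
C = -3968 - 248*sqrt(3) (C = (sqrt(-1 + 4) + 2*8)*(-248) = (sqrt(3) + 16)*(-248) = (16 + sqrt(3))*(-248) = -3968 - 248*sqrt(3) ≈ -4397.5)
C - ((-11428 - 4123/9718) - 1*23195) = (-3968 - 248*sqrt(3)) - ((-11428 - 4123/9718) - 1*23195) = (-3968 - 248*sqrt(3)) - ((-11428 - 4123/9718) - 23195) = (-3968 - 248*sqrt(3)) - (-111061427/9718 - 23195) = (-3968 - 248*sqrt(3)) - 1*(-336470437/9718) = (-3968 - 248*sqrt(3)) + 336470437/9718 = 297909413/9718 - 248*sqrt(3)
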